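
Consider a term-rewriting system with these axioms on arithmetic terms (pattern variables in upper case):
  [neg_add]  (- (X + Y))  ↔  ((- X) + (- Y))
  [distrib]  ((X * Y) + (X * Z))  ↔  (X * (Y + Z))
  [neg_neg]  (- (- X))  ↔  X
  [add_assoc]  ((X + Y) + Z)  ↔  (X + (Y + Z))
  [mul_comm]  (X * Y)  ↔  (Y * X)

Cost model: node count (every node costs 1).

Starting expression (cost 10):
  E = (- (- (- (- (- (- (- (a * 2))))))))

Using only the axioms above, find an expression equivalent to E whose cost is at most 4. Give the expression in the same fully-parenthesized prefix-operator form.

(1) (- (- (- (- (a * 2)))))  =[neg_neg →]=  (- (- (a * 2)))    ⊢ (- (- (- (- (- (a * 2))))))
(2) (- (- (- (- (a * 2)))))  =[neg_neg →]=  (- (- (a * 2)))    ⊢ (- (- (- (a * 2))))
(3) (- (- (a * 2)))  =[neg_neg →]=  (a * 2)    ⊢ cost 4, within 4

(- (a * 2))   [cost 4]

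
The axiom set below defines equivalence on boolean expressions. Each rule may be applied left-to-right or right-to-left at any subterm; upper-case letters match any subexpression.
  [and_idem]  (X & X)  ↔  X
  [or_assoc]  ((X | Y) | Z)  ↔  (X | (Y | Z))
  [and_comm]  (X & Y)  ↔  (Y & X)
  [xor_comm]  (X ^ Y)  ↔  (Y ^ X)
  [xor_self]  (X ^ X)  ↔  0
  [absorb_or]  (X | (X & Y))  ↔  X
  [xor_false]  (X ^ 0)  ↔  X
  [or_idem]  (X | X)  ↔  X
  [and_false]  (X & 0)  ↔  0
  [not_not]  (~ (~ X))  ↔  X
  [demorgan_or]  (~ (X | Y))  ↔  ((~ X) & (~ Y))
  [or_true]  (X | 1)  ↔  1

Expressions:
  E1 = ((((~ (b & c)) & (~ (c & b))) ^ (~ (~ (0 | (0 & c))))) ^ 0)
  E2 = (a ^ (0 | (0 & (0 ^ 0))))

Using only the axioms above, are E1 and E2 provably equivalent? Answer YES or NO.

NO

All listed rules preserve value, hence provable equivalence implies equal values everywhere; look for a separating assignment.
a=0, b=0, c=0 gives E1 ↦ 1, E2 ↦ 0; values differ ⇒ not provably equivalent.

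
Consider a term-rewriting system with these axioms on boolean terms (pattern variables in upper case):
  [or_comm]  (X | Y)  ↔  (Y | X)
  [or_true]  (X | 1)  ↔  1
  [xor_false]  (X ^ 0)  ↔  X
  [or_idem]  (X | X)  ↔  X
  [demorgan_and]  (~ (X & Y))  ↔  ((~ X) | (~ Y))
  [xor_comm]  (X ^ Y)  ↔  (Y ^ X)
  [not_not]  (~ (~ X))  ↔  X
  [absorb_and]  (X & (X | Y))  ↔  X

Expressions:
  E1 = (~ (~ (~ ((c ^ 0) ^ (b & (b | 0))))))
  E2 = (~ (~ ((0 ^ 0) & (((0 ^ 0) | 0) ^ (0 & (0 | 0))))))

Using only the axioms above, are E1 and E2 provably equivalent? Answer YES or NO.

NO

The axioms are sound identities: if E1 ↔* E2 then E1 and E2 evaluate identically under any assignment.
Under b=0, c=0: E1 evaluates to 1, E2 to 0. Distinct ⇒ no rewrite sequence connects them.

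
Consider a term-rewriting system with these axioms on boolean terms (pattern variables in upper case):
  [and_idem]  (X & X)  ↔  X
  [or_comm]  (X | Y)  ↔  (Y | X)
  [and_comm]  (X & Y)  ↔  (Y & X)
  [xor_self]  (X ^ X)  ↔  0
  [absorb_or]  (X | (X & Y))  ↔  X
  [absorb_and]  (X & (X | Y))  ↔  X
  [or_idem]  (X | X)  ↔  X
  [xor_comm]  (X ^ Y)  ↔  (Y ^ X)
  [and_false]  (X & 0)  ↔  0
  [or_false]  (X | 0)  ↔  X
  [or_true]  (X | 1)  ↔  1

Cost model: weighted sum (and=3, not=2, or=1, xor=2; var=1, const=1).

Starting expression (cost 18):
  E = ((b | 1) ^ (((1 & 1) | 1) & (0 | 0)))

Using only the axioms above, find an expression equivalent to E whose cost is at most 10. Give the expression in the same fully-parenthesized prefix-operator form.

(1) (1 & 1)  =[and_idem →]=  1    ⊢ ((b | 1) ^ ((1 | 1) & (0 | 0)))
(2) (1 | 1)  =[or_idem →]=  1    ⊢ ((b | 1) ^ (1 & (0 | 0)))
(3) (0 | 0)  =[or_false →]=  0    ⊢ cost 10, within 10

((b | 1) ^ (1 & 0))   [cost 10]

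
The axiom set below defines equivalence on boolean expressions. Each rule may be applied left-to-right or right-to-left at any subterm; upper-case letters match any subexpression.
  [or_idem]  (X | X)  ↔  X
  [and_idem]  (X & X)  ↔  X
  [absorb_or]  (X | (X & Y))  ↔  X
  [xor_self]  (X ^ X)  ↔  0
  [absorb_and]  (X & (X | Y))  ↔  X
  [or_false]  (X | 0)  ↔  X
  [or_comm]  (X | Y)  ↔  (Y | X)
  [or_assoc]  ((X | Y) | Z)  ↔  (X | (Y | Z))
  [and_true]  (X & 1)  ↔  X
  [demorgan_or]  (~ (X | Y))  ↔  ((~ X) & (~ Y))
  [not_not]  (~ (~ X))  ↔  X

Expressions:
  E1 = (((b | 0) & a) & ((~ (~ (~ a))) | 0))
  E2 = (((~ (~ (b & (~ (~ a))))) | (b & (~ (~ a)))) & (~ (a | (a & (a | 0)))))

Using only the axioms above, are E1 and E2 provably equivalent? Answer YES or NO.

YES

1. [or_false →] (b | 0)  →  b;  E1 = ((b & a) & ((~ (~ (~ a))) | 0))
2. [not_not →] (~ (~ a))  →  a;  E1 = ((b & a) & ((~ a) | 0))
3. [or_false →] ((~ a) | 0)  →  (~ a);  E1 = ((b & a) & (~ a))
4. [absorb_or ←] a  →  (a | (a & a));  E1 = ((b & a) & (~ (a | (a & a))))
5. [not_not ←] a  →  (~ (~ a));  E1 = ((b & (~ (~ a))) & (~ (a | (a & a))))
6. [or_idem ←] (b & (~ (~ a)))  →  ((b & (~ (~ a))) | (b & (~ (~ a))));  E1 = (((b & (~ (~ a))) | (b & (~ (~ a)))) & (~ (a | (a & a))))
7. [or_false ←] a  →  (a | 0);  E1 = (((b & (~ (~ a))) | (b & (~ (~ a)))) & (~ (a | (a & (a | 0)))))
8. [not_not ←] (b & (~ (~ a)))  →  (~ (~ (b & (~ (~ a)))));  this is E2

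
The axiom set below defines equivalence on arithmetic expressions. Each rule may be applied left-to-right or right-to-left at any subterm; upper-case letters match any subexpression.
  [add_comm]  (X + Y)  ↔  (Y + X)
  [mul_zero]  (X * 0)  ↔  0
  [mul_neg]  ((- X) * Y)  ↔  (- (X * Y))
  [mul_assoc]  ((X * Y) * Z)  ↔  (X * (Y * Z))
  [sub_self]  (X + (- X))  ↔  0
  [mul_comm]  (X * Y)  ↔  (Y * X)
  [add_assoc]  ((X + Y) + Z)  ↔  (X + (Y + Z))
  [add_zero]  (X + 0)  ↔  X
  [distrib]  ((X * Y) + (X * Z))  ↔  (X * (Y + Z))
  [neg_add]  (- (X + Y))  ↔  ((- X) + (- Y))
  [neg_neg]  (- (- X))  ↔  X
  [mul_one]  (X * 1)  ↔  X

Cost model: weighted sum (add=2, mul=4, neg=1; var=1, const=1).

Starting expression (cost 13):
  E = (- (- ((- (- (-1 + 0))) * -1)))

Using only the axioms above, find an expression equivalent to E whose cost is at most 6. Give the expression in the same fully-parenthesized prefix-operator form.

(-1 * -1)   [cost 6]

1. [neg_neg →] (- (- ((- (- (-1 + 0))) * -1)))  →  ((- (- (-1 + 0))) * -1)
2. [add_zero →] (-1 + 0)  →  -1;  E = ((- (- -1)) * -1)
3. [neg_neg →] (- (- -1))  →  -1;  cost 6 ≤ 6, done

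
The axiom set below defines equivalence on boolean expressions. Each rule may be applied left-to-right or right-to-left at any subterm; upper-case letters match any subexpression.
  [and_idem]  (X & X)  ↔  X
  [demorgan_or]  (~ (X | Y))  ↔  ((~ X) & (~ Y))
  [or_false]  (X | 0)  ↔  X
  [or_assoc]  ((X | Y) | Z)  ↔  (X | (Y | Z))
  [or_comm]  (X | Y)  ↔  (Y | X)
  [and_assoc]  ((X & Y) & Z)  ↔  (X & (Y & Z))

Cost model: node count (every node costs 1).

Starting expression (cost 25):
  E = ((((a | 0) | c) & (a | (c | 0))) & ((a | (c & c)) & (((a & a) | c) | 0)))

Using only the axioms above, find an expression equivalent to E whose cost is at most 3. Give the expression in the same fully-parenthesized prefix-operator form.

step 1: and_idem (→) rewrites (a & a) into a, now ((((a | 0) | c) & (a | (c | 0))) & ((a | (c & c)) & ((a | c) | 0)))
step 2: or_false (→) rewrites (a | 0) into a, now (((a | c) & (a | (c | 0))) & ((a | (c & c)) & ((a | c) | 0)))
step 3: and_idem (→) rewrites (c & c) into c, now (((a | c) & (a | (c | 0))) & ((a | c) & ((a | c) | 0)))
step 4: or_false (→) rewrites (c | 0) into c, now (((a | c) & (a | c)) & ((a | c) & ((a | c) | 0)))
step 5: or_false (→) rewrites ((a | c) | 0) into (a | c), now (((a | c) & (a | c)) & ((a | c) & (a | c)))
step 6: and_idem (→) rewrites (((a | c) & (a | c)) & ((a | c) & (a | c))) into ((a | c) & (a | c))
step 7: and_idem (→) rewrites ((a | c) & (a | c)) into (a | c), reaching cost 3 (bound 3)

(a | c)   [cost 3]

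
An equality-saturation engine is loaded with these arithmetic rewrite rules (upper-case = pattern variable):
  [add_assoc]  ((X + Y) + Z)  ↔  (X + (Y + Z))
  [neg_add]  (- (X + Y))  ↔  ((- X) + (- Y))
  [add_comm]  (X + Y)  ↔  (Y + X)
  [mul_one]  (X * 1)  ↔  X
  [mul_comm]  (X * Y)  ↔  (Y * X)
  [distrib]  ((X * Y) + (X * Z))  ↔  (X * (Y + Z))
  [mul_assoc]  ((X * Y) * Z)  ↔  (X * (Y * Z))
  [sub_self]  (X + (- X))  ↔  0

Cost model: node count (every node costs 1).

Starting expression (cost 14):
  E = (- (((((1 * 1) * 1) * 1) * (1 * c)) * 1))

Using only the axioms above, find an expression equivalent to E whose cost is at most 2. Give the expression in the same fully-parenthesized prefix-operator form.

(- c)   [cost 2]

step 1: mul_one (→) rewrites (1 * 1) into 1, now (- ((((1 * 1) * 1) * (1 * c)) * 1))
step 2: mul_one (→) rewrites ((1 * 1) * 1) into (1 * 1), now (- (((1 * 1) * (1 * c)) * 1))
step 3: mul_comm (→) rewrites ((1 * 1) * (1 * c)) into ((1 * c) * (1 * 1)), now (- (((1 * c) * (1 * 1)) * 1))
step 4: mul_one (→) rewrites (1 * 1) into 1, now (- (((1 * c) * 1) * 1))
step 5: mul_comm (→) rewrites (1 * c) into (c * 1), now (- (((c * 1) * 1) * 1))
step 6: mul_one (→) rewrites (c * 1) into c, now (- ((c * 1) * 1))
step 7: mul_one (→) rewrites (c * 1) into c, now (- (c * 1))
step 8: mul_one (→) rewrites (c * 1) into c, reaching cost 2 (bound 2)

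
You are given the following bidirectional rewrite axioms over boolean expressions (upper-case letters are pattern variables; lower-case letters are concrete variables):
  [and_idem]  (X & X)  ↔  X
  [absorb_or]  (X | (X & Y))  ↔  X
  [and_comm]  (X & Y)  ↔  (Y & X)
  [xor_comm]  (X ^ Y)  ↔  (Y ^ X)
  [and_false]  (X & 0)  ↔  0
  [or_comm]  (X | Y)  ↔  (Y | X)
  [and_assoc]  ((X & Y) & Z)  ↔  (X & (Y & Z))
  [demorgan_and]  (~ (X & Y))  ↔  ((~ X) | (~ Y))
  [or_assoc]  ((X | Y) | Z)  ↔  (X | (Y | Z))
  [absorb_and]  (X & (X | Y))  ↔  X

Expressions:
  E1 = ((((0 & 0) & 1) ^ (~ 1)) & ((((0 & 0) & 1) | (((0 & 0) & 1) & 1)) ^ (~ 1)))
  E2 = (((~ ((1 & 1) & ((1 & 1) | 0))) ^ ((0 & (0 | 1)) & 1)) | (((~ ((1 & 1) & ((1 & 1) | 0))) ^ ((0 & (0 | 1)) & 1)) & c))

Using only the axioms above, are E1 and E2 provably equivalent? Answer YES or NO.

(1) (((0 & 0) & 1) | (((0 & 0) & 1) & 1))  =[absorb_or →]=  ((0 & 0) & 1)    ⊢ ((((0 & 0) & 1) ^ (~ 1)) & (((0 & 0) & 1) ^ (~ 1)))
(2) ((((0 & 0) & 1) ^ (~ 1)) & (((0 & 0) & 1) ^ (~ 1)))  =[and_idem →]=  (((0 & 0) & 1) ^ (~ 1))
(3) (0 & 0)  =[and_idem →]=  0    ⊢ ((0 & 1) ^ (~ 1))
(4) 1  =[and_idem ←]=  (1 & 1)    ⊢ ((0 & 1) ^ (~ (1 & 1)))
(5) ((0 & 1) ^ (~ (1 & 1)))  =[xor_comm →]=  ((~ (1 & 1)) ^ (0 & 1))
(6) (1 & 1)  =[absorb_and ←]=  ((1 & 1) & ((1 & 1) | 0))    ⊢ ((~ ((1 & 1) & ((1 & 1) | 0))) ^ (0 & 1))
(7) 0  =[absorb_and ←]=  (0 & (0 | 1))    ⊢ ((~ ((1 & 1) & ((1 & 1) | 0))) ^ ((0 & (0 | 1)) & 1))
(8) ((~ ((1 & 1) & ((1 & 1) | 0))) ^ ((0 & (0 | 1)) & 1))  =[absorb_or ←]=  (((~ ((1 & 1) & ((1 & 1) | 0))) ^ ((0 & (0 | 1)) & 1)) | (((~ ((1 & 1) & ((1 & 1) | 0))) ^ ((0 & (0 | 1)) & 1)) & c))    ⊢ E2

YES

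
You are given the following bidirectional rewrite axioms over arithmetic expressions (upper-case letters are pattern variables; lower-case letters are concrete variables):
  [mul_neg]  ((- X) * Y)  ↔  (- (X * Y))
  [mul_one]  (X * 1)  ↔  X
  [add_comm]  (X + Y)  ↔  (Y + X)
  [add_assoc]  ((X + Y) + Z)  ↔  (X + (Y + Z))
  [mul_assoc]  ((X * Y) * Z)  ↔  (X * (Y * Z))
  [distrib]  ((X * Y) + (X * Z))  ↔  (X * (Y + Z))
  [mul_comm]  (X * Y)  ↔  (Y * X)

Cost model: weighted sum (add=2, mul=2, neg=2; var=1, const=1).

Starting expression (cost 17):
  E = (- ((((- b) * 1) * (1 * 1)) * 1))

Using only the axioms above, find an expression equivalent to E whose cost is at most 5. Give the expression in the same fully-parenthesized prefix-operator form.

1. [mul_one →] ((((- b) * 1) * (1 * 1)) * 1)  →  (((- b) * 1) * (1 * 1));  E = (- (((- b) * 1) * (1 * 1)))
2. [mul_one →] (1 * 1)  →  1;  E = (- (((- b) * 1) * 1))
3. [mul_one →] ((- b) * 1)  →  (- b);  E = (- ((- b) * 1))
4. [mul_one →] ((- b) * 1)  →  (- b);  cost 5 ≤ 5, done

(- (- b))   [cost 5]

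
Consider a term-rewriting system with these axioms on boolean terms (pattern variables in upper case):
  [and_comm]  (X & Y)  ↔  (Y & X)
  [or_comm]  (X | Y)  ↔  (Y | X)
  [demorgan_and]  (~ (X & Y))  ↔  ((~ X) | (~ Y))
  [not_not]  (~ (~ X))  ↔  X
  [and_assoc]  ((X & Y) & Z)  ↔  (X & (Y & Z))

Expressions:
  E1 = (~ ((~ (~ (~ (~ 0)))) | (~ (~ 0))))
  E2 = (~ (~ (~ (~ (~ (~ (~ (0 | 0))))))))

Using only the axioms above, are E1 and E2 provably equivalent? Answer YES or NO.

1. [not_not →] (~ (~ (~ 0)))  →  (~ 0);  E1 = (~ ((~ (~ 0)) | (~ (~ 0))))
2. [not_not →] (~ (~ 0))  →  0;  E1 = (~ (0 | (~ (~ 0))))
3. [not_not →] (~ (~ 0))  →  0;  E1 = (~ (0 | 0))
4. [not_not ←] (0 | 0)  →  (~ (~ (0 | 0)));  E1 = (~ (~ (~ (0 | 0))))
5. [not_not ←] (~ (0 | 0))  →  (~ (~ (~ (0 | 0))));  E1 = (~ (~ (~ (~ (~ (0 | 0))))))
6. [not_not ←] (~ (~ (~ (0 | 0))))  →  (~ (~ (~ (~ (~ (0 | 0))))));  this is E2

YES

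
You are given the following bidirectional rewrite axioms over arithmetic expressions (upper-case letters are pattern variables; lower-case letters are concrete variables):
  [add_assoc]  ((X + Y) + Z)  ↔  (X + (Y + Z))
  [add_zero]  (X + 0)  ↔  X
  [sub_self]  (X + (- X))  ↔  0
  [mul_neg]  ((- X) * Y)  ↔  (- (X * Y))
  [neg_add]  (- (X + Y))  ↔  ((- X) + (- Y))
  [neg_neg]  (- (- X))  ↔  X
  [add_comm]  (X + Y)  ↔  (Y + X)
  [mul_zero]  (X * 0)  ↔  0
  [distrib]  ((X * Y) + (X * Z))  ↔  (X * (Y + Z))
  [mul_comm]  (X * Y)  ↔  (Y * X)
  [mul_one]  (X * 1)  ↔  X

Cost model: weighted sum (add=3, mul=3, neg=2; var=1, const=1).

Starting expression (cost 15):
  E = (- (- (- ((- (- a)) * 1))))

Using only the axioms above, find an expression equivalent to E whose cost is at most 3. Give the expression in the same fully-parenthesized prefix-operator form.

(- a)   [cost 3]

1. [mul_one →] ((- (- a)) * 1)  →  (- (- a));  E = (- (- (- (- (- a)))))
2. [neg_neg →] (- (- a))  →  a;  E = (- (- (- a)))
3. [neg_neg →] (- (- a))  →  a;  cost 3 ≤ 3, done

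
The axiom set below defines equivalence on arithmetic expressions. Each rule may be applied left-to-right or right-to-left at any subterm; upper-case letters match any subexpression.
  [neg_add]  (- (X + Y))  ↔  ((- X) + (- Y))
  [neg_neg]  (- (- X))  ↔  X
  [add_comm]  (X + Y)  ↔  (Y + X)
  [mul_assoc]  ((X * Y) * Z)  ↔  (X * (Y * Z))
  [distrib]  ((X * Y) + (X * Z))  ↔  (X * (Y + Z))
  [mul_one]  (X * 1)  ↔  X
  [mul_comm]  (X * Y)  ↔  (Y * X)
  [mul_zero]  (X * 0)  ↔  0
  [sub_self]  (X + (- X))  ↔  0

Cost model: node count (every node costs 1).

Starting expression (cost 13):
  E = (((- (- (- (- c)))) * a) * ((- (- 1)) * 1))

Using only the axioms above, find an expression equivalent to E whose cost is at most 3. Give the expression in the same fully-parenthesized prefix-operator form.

(a * c)   [cost 3]

(1) (- (- (- (- c))))  =[neg_neg →]=  (- (- c))    ⊢ (((- (- c)) * a) * ((- (- 1)) * 1))
(2) ((- (- 1)) * 1)  =[mul_one →]=  (- (- 1))    ⊢ (((- (- c)) * a) * (- (- 1)))
(3) (- (- 1))  =[neg_neg →]=  1    ⊢ (((- (- c)) * a) * 1)
(4) (((- (- c)) * a) * 1)  =[mul_one →]=  ((- (- c)) * a)
(5) ((- (- c)) * a)  =[mul_comm →]=  (a * (- (- c)))
(6) (- (- c))  =[neg_neg →]=  c    ⊢ cost 3, within 3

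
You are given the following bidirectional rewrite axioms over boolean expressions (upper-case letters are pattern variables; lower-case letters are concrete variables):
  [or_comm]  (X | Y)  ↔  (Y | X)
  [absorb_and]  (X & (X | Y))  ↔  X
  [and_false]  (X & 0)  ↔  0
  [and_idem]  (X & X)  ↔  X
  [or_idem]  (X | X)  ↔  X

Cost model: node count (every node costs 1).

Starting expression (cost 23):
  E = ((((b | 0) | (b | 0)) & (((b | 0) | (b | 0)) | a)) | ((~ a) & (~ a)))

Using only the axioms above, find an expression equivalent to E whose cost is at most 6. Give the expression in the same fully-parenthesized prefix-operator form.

((b | 0) | (~ a))   [cost 6]

(1) (((b | 0) | (b | 0)) & (((b | 0) | (b | 0)) | a))  =[absorb_and →]=  ((b | 0) | (b | 0))    ⊢ (((b | 0) | (b | 0)) | ((~ a) & (~ a)))
(2) ((b | 0) | (b | 0))  =[or_idem →]=  (b | 0)    ⊢ ((b | 0) | ((~ a) & (~ a)))
(3) ((~ a) & (~ a))  =[and_idem →]=  (~ a)    ⊢ cost 6, within 6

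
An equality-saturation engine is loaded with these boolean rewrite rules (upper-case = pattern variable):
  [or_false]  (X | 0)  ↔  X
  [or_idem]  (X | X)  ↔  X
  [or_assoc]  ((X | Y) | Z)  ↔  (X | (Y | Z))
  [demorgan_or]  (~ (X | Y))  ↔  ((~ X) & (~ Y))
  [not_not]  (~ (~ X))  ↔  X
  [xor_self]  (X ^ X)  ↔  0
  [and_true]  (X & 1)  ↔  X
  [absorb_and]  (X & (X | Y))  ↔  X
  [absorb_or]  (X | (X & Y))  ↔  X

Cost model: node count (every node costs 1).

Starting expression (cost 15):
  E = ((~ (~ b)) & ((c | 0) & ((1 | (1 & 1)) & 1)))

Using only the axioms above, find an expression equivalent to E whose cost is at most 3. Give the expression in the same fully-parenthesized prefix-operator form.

(b & c)   [cost 3]

step 1: absorb_or (→) rewrites (1 | (1 & 1)) into 1, now ((~ (~ b)) & ((c | 0) & (1 & 1)))
step 2: and_true (→) rewrites (1 & 1) into 1, now ((~ (~ b)) & ((c | 0) & 1))
step 3: not_not (→) rewrites (~ (~ b)) into b, now (b & ((c | 0) & 1))
step 4: and_true (→) rewrites ((c | 0) & 1) into (c | 0), now (b & (c | 0))
step 5: or_false (→) rewrites (c | 0) into c, reaching cost 3 (bound 3)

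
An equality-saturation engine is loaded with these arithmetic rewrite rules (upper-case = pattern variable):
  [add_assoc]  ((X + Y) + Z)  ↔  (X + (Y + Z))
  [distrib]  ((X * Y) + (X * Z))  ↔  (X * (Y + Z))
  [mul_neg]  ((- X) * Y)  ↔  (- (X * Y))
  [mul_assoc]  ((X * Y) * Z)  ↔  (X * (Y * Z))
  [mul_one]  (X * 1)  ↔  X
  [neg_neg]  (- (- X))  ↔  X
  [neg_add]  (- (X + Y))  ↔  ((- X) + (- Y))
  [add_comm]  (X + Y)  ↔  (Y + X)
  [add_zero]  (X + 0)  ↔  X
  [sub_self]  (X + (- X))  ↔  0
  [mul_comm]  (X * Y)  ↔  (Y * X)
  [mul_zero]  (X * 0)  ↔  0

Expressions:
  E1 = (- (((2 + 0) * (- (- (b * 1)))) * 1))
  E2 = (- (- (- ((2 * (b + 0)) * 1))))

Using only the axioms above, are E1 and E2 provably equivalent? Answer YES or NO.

YES

step 1: neg_neg (→) rewrites (- (- (b * 1))) into (b * 1), now (- (((2 + 0) * (b * 1)) * 1))
step 2: mul_one (→) rewrites (b * 1) into b, now (- (((2 + 0) * b) * 1))
step 3: mul_one (→) rewrites (((2 + 0) * b) * 1) into ((2 + 0) * b), now (- ((2 + 0) * b))
step 4: add_zero (→) rewrites (2 + 0) into 2, now (- (2 * b))
step 5: mul_one (←) rewrites (2 * b) into ((2 * b) * 1), now (- ((2 * b) * 1))
step 6: neg_neg (←) rewrites ((2 * b) * 1) into (- (- ((2 * b) * 1))), now (- (- (- ((2 * b) * 1))))
step 7: add_zero (←) rewrites b into (b + 0), which is E2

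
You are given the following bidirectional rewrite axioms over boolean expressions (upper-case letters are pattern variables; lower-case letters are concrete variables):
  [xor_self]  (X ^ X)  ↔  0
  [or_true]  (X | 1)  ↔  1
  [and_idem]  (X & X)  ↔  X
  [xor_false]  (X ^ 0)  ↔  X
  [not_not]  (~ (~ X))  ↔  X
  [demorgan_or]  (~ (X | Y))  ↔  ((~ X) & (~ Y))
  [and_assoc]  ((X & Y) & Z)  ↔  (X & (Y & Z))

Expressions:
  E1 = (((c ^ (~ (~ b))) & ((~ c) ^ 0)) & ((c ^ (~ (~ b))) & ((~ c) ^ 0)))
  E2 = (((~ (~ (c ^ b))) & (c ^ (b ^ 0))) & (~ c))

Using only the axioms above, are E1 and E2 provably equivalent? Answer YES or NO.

step 1: and_idem (→) rewrites (((c ^ (~ (~ b))) & ((~ c) ^ 0)) & ((c ^ (~ (~ b))) & ((~ c) ^ 0))) into ((c ^ (~ (~ b))) & ((~ c) ^ 0))
step 2: xor_false (→) rewrites ((~ c) ^ 0) into (~ c), now ((c ^ (~ (~ b))) & (~ c))
step 3: not_not (→) rewrites (~ (~ b)) into b, now ((c ^ b) & (~ c))
step 4: and_idem (←) rewrites (c ^ b) into ((c ^ b) & (c ^ b)), now (((c ^ b) & (c ^ b)) & (~ c))
step 5: xor_false (←) rewrites b into (b ^ 0), now (((c ^ b) & (c ^ (b ^ 0))) & (~ c))
step 6: not_not (←) rewrites (c ^ b) into (~ (~ (c ^ b))), which is E2

YES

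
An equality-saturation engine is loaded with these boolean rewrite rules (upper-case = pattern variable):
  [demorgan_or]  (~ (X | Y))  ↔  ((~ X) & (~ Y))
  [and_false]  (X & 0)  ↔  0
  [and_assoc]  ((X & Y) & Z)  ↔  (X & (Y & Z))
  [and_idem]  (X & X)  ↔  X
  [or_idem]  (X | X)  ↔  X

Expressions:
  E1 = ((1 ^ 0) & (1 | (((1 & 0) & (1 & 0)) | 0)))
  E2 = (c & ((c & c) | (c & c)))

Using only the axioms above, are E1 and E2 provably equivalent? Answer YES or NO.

Every axiom is a valid identity, so a rewrite proof would force E1 and E2 to agree under every assignment.
At c=0: E1 = 1 but E2 = 0; they differ, so no derivation exists.

NO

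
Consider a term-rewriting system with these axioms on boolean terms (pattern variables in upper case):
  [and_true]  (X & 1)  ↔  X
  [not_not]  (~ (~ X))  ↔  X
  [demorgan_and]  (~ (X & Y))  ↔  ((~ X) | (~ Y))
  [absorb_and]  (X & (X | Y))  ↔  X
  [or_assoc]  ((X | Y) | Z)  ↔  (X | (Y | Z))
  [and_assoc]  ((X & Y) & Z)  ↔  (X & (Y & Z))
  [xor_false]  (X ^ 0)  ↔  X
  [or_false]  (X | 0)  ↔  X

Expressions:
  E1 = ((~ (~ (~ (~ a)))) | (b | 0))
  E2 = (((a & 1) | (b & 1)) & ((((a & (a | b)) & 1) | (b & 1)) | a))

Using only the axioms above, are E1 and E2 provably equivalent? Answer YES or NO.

(1) (~ (~ (~ (~ a))))  =[not_not →]=  (~ (~ a))    ⊢ ((~ (~ a)) | (b | 0))
(2) (b | 0)  =[or_false →]=  b    ⊢ ((~ (~ a)) | b)
(3) (~ (~ a))  =[not_not →]=  a    ⊢ (a | b)
(4) a  =[and_true ←]=  (a & 1)    ⊢ ((a & 1) | b)
(5) b  =[and_true ←]=  (b & 1)    ⊢ ((a & 1) | (b & 1))
(6) ((a & 1) | (b & 1))  =[absorb_and ←]=  (((a & 1) | (b & 1)) & (((a & 1) | (b & 1)) | a))
(7) a  =[absorb_and ←]=  (a & (a | b))    ⊢ E2

YES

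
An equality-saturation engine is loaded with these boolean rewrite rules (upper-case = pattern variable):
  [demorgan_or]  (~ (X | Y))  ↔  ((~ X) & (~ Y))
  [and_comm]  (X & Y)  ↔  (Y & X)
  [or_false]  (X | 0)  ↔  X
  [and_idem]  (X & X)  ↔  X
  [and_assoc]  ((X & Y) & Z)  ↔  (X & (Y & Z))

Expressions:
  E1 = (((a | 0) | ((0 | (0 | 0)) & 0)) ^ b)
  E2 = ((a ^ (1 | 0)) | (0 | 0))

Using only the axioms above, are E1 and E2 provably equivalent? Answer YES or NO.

NO

The axioms are sound identities: if E1 ↔* E2 then E1 and E2 evaluate identically under any assignment.
Under a=0, b=0: E1 evaluates to 0, E2 to 1. Distinct ⇒ no rewrite sequence connects them.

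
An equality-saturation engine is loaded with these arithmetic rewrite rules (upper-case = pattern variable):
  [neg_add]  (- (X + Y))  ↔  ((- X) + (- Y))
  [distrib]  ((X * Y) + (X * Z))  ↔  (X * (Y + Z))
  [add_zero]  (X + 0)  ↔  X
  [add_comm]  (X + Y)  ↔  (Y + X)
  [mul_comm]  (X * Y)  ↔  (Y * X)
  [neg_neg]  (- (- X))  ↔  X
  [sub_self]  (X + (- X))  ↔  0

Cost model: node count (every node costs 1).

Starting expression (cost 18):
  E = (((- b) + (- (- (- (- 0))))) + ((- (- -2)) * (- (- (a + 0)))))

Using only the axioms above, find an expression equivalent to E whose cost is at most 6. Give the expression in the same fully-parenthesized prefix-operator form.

1. [neg_neg →] (- (- (- 0)))  →  (- 0);  E = (((- b) + (- (- 0))) + ((- (- -2)) * (- (- (a + 0)))))
2. [neg_neg →] (- (- -2))  →  -2;  E = (((- b) + (- (- 0))) + (-2 * (- (- (a + 0)))))
3. [mul_comm →] (-2 * (- (- (a + 0))))  →  ((- (- (a + 0))) * -2);  E = (((- b) + (- (- 0))) + ((- (- (a + 0))) * -2))
4. [add_zero →] (a + 0)  →  a;  E = (((- b) + (- (- 0))) + ((- (- a)) * -2))
5. [neg_neg →] (- (- 0))  →  0;  E = (((- b) + 0) + ((- (- a)) * -2))
6. [neg_neg →] (- (- a))  →  a;  E = (((- b) + 0) + (a * -2))
7. [add_zero →] ((- b) + 0)  →  (- b);  cost 6 ≤ 6, done

((- b) + (a * -2))   [cost 6]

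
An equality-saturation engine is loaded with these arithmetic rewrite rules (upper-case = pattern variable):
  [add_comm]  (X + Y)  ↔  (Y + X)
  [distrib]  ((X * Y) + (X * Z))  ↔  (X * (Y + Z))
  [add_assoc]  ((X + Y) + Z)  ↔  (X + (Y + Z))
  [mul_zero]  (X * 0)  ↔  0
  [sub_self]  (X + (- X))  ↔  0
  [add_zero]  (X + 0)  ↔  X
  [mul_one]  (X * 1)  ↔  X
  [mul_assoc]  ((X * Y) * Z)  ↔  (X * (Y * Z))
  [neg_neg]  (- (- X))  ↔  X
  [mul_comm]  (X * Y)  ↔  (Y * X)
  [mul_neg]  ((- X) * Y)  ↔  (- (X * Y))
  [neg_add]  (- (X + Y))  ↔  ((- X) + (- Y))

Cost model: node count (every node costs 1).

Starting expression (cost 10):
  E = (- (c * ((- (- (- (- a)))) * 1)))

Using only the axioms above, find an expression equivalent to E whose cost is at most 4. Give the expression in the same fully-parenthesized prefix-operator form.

(- (c * a))   [cost 4]

1. [neg_neg →] (- (- (- (- a))))  →  (- (- a));  E = (- (c * ((- (- a)) * 1)))
2. [mul_one →] ((- (- a)) * 1)  →  (- (- a));  E = (- (c * (- (- a))))
3. [neg_neg →] (- (- a))  →  a;  cost 4 ≤ 4, done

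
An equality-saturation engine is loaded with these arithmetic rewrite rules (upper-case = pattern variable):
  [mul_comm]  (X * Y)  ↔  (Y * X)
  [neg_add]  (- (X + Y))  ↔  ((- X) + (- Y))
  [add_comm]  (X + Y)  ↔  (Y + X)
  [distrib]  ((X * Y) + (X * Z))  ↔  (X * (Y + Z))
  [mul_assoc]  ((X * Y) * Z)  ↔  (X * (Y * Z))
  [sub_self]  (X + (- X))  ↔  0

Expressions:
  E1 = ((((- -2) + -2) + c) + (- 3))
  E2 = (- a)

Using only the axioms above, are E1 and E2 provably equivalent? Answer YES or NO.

All listed rules preserve value, hence provable equivalence implies equal values everywhere; look for a separating assignment.
a=0, c=0 gives E1 ↦ -3, E2 ↦ 0; values differ ⇒ not provably equivalent.

NO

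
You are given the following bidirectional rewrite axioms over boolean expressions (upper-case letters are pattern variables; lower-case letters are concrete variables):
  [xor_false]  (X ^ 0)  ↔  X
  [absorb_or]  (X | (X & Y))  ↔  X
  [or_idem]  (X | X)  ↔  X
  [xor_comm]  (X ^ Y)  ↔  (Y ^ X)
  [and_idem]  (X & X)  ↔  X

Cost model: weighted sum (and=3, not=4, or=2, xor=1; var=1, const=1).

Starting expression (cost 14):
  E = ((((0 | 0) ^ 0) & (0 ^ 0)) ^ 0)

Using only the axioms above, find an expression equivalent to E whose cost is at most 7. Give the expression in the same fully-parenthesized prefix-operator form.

((0 & 0) ^ 0)   [cost 7]

1. [xor_false →] ((0 | 0) ^ 0)  →  (0 | 0);  E = (((0 | 0) & (0 ^ 0)) ^ 0)
2. [or_idem →] (0 | 0)  →  0;  E = ((0 & (0 ^ 0)) ^ 0)
3. [xor_false →] (0 ^ 0)  →  0;  cost 7 ≤ 7, done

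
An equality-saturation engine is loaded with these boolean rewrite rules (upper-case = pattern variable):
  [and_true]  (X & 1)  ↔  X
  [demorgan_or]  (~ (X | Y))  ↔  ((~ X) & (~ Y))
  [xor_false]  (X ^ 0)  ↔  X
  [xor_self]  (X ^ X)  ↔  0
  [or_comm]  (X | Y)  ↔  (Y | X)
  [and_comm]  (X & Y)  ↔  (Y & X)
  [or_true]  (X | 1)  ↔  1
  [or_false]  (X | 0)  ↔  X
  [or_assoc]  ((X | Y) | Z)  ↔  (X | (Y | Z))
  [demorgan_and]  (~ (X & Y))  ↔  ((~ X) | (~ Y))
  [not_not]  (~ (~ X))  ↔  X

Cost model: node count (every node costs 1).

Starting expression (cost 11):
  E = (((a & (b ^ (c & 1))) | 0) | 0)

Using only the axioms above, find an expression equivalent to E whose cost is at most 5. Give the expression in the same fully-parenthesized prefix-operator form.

(a & (b ^ c))   [cost 5]

(1) ((a & (b ^ (c & 1))) | 0)  =[or_false →]=  (a & (b ^ (c & 1)))    ⊢ ((a & (b ^ (c & 1))) | 0)
(2) (c & 1)  =[and_true →]=  c    ⊢ ((a & (b ^ c)) | 0)
(3) ((a & (b ^ c)) | 0)  =[or_false →]=  (a & (b ^ c))    ⊢ cost 5, within 5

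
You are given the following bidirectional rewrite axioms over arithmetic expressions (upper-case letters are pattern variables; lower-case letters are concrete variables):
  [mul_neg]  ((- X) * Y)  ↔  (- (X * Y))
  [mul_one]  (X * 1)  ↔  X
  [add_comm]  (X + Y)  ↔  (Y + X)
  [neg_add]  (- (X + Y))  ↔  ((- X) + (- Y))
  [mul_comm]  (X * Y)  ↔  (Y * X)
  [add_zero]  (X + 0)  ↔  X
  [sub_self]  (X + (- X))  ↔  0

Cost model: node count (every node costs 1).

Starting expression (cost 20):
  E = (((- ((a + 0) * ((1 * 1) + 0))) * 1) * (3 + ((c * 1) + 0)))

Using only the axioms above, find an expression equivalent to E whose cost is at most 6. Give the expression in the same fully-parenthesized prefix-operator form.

(1) (1 * 1)  =[mul_one →]=  1    ⊢ (((- ((a + 0) * (1 + 0))) * 1) * (3 + ((c * 1) + 0)))
(2) (1 + 0)  =[add_zero →]=  1    ⊢ (((- ((a + 0) * 1)) * 1) * (3 + ((c * 1) + 0)))
(3) (c * 1)  =[mul_one →]=  c    ⊢ (((- ((a + 0) * 1)) * 1) * (3 + (c + 0)))
(4) ((- ((a + 0) * 1)) * 1)  =[mul_one →]=  (- ((a + 0) * 1))    ⊢ ((- ((a + 0) * 1)) * (3 + (c + 0)))
(5) ((a + 0) * 1)  =[mul_one →]=  (a + 0)    ⊢ ((- (a + 0)) * (3 + (c + 0)))
(6) (a + 0)  =[add_zero →]=  a    ⊢ ((- a) * (3 + (c + 0)))
(7) (c + 0)  =[add_zero →]=  c    ⊢ cost 6, within 6

((- a) * (3 + c))   [cost 6]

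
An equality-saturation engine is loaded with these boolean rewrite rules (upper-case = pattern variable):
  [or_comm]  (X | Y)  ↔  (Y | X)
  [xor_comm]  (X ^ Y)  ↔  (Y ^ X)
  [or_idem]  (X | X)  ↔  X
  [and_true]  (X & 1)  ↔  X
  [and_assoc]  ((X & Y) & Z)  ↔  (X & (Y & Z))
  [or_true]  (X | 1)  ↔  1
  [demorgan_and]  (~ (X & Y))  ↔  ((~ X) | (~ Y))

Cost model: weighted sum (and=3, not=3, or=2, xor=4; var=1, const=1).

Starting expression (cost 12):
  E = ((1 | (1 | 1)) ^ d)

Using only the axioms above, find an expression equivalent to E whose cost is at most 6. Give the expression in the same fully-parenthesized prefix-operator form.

(1) (1 | (1 | 1))  =[or_comm →]=  ((1 | 1) | 1)    ⊢ (((1 | 1) | 1) ^ d)
(2) (1 | 1)  =[or_idem →]=  1    ⊢ ((1 | 1) ^ d)
(3) (1 | 1)  =[or_idem →]=  1    ⊢ cost 6, within 6

(1 ^ d)   [cost 6]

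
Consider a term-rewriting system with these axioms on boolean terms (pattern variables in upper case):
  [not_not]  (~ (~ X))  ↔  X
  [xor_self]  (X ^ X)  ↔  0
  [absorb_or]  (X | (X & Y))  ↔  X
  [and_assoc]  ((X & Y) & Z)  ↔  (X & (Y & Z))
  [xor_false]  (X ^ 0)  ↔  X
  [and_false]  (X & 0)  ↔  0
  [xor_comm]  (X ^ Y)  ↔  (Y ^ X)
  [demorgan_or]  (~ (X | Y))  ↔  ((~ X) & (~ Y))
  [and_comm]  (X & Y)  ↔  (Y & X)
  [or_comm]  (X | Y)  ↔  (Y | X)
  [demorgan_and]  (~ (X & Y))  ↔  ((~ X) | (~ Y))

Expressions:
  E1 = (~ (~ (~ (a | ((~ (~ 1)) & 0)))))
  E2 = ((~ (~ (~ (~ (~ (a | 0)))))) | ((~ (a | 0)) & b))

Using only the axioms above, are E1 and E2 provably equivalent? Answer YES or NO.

(1) (~ (~ (~ (a | ((~ (~ 1)) & 0)))))  =[not_not →]=  (~ (a | ((~ (~ 1)) & 0)))
(2) (~ (~ 1))  =[not_not →]=  1    ⊢ (~ (a | (1 & 0)))
(3) (1 & 0)  =[and_false →]=  0    ⊢ (~ (a | 0))
(4) (~ (a | 0))  =[absorb_or ←]=  ((~ (a | 0)) | ((~ (a | 0)) & b))
(5) (a | 0)  =[not_not ←]=  (~ (~ (a | 0)))    ⊢ ((~ (~ (~ (a | 0)))) | ((~ (a | 0)) & b))
(6) (~ (~ (~ (a | 0))))  =[not_not ←]=  (~ (~ (~ (~ (~ (a | 0))))))    ⊢ E2

YES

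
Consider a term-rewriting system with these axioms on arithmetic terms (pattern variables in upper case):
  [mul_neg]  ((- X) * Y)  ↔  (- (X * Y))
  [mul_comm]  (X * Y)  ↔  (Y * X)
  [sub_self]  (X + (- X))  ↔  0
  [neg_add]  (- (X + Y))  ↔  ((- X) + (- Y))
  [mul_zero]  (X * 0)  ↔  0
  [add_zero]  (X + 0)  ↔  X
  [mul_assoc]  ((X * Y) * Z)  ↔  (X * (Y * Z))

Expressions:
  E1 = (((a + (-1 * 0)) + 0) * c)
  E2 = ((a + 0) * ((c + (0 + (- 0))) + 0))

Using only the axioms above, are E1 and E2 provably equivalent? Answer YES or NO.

(1) ((a + (-1 * 0)) + 0)  =[add_zero →]=  (a + (-1 * 0))    ⊢ ((a + (-1 * 0)) * c)
(2) (-1 * 0)  =[mul_zero →]=  0    ⊢ ((a + 0) * c)
(3) (a + 0)  =[add_zero →]=  a    ⊢ (a * c)
(4) c  =[add_zero ←]=  (c + 0)    ⊢ (a * (c + 0))
(5) a  =[add_zero ←]=  (a + 0)    ⊢ ((a + 0) * (c + 0))
(6) (c + 0)  =[add_zero ←]=  ((c + 0) + 0)    ⊢ ((a + 0) * ((c + 0) + 0))
(7) 0  =[sub_self ←]=  (0 + (- 0))    ⊢ E2

YES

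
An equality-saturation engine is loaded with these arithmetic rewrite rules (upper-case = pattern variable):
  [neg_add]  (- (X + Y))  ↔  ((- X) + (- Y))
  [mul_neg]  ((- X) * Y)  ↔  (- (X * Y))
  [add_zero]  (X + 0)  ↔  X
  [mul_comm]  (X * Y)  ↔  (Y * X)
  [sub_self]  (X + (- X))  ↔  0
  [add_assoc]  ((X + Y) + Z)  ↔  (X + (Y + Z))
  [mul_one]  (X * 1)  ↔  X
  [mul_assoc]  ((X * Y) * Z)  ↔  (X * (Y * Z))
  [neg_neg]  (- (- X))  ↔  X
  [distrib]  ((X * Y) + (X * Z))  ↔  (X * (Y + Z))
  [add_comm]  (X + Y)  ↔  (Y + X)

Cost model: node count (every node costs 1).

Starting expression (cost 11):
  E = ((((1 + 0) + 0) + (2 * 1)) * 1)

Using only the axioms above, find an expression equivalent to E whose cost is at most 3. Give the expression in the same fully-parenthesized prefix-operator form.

(1 + 2)   [cost 3]

1. [add_zero →] ((1 + 0) + 0)  →  (1 + 0);  E = (((1 + 0) + (2 * 1)) * 1)
2. [add_zero →] (1 + 0)  →  1;  E = ((1 + (2 * 1)) * 1)
3. [mul_one →] (2 * 1)  →  2;  E = ((1 + 2) * 1)
4. [mul_one →] ((1 + 2) * 1)  →  (1 + 2);  cost 3 ≤ 3, done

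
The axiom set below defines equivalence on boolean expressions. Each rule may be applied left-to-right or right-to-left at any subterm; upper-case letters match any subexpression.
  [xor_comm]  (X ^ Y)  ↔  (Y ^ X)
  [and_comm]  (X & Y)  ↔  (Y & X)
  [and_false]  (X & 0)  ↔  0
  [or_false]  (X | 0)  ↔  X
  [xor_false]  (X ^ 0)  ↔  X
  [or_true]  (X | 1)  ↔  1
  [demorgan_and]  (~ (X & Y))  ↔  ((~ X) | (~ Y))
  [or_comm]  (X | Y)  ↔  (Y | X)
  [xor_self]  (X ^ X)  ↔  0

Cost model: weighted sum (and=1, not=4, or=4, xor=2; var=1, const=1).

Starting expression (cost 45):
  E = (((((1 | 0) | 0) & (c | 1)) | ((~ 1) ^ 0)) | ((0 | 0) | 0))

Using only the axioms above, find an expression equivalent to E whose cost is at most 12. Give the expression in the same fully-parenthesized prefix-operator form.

step 1: or_false (→) rewrites ((1 | 0) | 0) into (1 | 0), now ((((1 | 0) & (c | 1)) | ((~ 1) ^ 0)) | ((0 | 0) | 0))
step 2: or_false (→) rewrites (0 | 0) into 0, now ((((1 | 0) & (c | 1)) | ((~ 1) ^ 0)) | (0 | 0))
step 3: or_comm (→) rewrites (1 | 0) into (0 | 1), now ((((0 | 1) & (c | 1)) | ((~ 1) ^ 0)) | (0 | 0))
step 4: or_true (→) rewrites (c | 1) into 1, now ((((0 | 1) & 1) | ((~ 1) ^ 0)) | (0 | 0))
step 5: or_true (→) rewrites (0 | 1) into 1, now (((1 & 1) | ((~ 1) ^ 0)) | (0 | 0))
step 6: xor_false (→) rewrites ((~ 1) ^ 0) into (~ 1), now (((1 & 1) | (~ 1)) | (0 | 0))
step 7: or_false (→) rewrites (0 | 0) into 0, now (((1 & 1) | (~ 1)) | 0)
step 8: or_false (→) rewrites (((1 & 1) | (~ 1)) | 0) into ((1 & 1) | (~ 1)), reaching cost 12 (bound 12)

((1 & 1) | (~ 1))   [cost 12]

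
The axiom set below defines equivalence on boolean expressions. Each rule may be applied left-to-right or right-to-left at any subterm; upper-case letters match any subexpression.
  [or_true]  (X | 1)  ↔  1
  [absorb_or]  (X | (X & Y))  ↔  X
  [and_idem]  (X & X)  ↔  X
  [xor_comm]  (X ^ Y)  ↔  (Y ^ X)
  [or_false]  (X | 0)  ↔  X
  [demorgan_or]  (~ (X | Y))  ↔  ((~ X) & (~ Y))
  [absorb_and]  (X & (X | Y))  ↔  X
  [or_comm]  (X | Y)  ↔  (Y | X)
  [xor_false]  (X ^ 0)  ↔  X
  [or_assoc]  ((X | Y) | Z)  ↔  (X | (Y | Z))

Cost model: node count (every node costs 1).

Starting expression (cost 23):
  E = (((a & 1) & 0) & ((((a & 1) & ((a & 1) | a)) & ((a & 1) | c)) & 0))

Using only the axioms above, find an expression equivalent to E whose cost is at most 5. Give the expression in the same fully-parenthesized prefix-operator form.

((a & 1) & 0)   [cost 5]

step 1: absorb_and (→) rewrites ((a & 1) & ((a & 1) | a)) into (a & 1), now (((a & 1) & 0) & (((a & 1) & ((a & 1) | c)) & 0))
step 2: absorb_and (→) rewrites ((a & 1) & ((a & 1) | c)) into (a & 1), now (((a & 1) & 0) & ((a & 1) & 0))
step 3: and_idem (→) rewrites (((a & 1) & 0) & ((a & 1) & 0)) into ((a & 1) & 0), reaching cost 5 (bound 5)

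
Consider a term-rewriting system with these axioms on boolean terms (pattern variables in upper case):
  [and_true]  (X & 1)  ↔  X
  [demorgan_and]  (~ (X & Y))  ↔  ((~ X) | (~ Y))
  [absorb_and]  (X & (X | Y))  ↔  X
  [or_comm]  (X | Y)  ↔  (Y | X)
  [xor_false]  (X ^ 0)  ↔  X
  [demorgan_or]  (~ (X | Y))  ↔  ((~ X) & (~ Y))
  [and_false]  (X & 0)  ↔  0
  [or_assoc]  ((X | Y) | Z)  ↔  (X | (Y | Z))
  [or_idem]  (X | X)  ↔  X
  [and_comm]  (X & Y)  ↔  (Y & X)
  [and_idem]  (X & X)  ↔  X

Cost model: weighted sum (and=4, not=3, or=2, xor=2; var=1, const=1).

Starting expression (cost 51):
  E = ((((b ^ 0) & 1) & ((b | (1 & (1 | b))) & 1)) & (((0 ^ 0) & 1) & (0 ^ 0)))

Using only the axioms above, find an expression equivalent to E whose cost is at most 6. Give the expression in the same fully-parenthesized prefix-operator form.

(b & 0)   [cost 6]

1. [absorb_and →] (1 & (1 | b))  →  1;  E = ((((b ^ 0) & 1) & ((b | 1) & 1)) & (((0 ^ 0) & 1) & (0 ^ 0)))
2. [and_true →] ((b | 1) & 1)  →  (b | 1);  E = ((((b ^ 0) & 1) & (b | 1)) & (((0 ^ 0) & 1) & (0 ^ 0)))
3. [and_true →] ((b ^ 0) & 1)  →  (b ^ 0);  E = (((b ^ 0) & (b | 1)) & (((0 ^ 0) & 1) & (0 ^ 0)))
4. [and_true →] ((0 ^ 0) & 1)  →  (0 ^ 0);  E = (((b ^ 0) & (b | 1)) & ((0 ^ 0) & (0 ^ 0)))
5. [xor_false →] (b ^ 0)  →  b;  E = ((b & (b | 1)) & ((0 ^ 0) & (0 ^ 0)))
6. [absorb_and →] (b & (b | 1))  →  b;  E = (b & ((0 ^ 0) & (0 ^ 0)))
7. [and_idem →] ((0 ^ 0) & (0 ^ 0))  →  (0 ^ 0);  E = (b & (0 ^ 0))
8. [xor_false →] (0 ^ 0)  →  0;  cost 6 ≤ 6, done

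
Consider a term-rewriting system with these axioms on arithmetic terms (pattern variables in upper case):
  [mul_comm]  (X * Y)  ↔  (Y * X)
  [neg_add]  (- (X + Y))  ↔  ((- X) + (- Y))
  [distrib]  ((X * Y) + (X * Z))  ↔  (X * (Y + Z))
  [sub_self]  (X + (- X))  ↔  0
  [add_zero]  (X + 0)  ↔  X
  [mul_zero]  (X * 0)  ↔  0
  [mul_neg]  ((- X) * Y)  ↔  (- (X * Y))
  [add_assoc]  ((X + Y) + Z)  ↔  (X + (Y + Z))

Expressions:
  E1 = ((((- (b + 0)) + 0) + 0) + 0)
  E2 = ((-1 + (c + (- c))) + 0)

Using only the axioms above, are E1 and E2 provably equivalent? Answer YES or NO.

The axioms are sound identities: if E1 ↔* E2 then E1 and E2 evaluate identically under any assignment.
Under b=0, c=0: E1 evaluates to 0, E2 to -1. Distinct ⇒ no rewrite sequence connects them.

NO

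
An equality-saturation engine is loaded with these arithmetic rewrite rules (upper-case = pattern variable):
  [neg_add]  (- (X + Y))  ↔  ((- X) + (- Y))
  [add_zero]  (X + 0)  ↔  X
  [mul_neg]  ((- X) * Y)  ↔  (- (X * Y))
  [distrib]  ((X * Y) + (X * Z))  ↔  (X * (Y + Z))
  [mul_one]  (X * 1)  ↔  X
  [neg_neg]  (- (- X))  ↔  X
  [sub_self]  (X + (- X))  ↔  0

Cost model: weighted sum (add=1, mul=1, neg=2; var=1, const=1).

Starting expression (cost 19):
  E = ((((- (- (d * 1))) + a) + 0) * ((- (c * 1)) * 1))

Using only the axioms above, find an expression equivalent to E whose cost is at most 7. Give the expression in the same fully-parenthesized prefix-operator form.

((d + a) * (- c))   [cost 7]

(1) (- (- (d * 1)))  =[neg_neg →]=  (d * 1)    ⊢ ((((d * 1) + a) + 0) * ((- (c * 1)) * 1))
(2) (c * 1)  =[mul_one →]=  c    ⊢ ((((d * 1) + a) + 0) * ((- c) * 1))
(3) (d * 1)  =[mul_one →]=  d    ⊢ (((d + a) + 0) * ((- c) * 1))
(4) ((d + a) + 0)  =[add_zero →]=  (d + a)    ⊢ ((d + a) * ((- c) * 1))
(5) ((- c) * 1)  =[mul_one →]=  (- c)    ⊢ cost 7, within 7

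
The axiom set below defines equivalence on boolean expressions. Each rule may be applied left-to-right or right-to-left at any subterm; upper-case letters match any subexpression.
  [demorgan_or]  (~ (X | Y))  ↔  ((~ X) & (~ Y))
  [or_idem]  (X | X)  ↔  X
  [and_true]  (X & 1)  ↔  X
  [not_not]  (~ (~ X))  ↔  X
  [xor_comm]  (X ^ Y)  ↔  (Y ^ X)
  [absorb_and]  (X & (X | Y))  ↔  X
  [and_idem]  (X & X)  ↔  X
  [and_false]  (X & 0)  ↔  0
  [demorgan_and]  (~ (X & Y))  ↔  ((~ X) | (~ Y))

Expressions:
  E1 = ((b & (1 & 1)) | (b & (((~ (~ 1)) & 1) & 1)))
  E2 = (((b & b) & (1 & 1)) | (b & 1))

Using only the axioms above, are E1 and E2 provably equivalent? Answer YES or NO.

YES

(1) (~ (~ 1))  =[not_not →]=  1    ⊢ ((b & (1 & 1)) | (b & ((1 & 1) & 1)))
(2) (1 & 1)  =[and_true →]=  1    ⊢ ((b & (1 & 1)) | (b & (1 & 1)))
(3) ((b & (1 & 1)) | (b & (1 & 1)))  =[or_idem →]=  (b & (1 & 1))
(4) (1 & 1)  =[and_idem →]=  1    ⊢ (b & 1)
(5) (b & 1)  =[or_idem ←]=  ((b & 1) | (b & 1))
(6) b  =[and_idem ←]=  (b & b)    ⊢ (((b & b) & 1) | (b & 1))
(7) 1  =[and_idem ←]=  (1 & 1)    ⊢ E2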